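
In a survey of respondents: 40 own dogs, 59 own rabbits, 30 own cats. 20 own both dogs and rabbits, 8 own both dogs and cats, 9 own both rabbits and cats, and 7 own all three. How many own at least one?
|A∪B∪C| = 40+59+30-20-8-9+7 = 99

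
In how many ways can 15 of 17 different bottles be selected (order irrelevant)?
C(17,15) = 17!/(15!×2!) = 136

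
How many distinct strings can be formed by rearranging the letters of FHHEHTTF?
8! / (3! × 1! × 2! × 2!) = 1680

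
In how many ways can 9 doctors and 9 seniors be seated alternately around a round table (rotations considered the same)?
Fix one of the doctors: (9-1)! ways for the remaining doctors, × 9! ways for the seniors = 40320 × 362880 = 14631321600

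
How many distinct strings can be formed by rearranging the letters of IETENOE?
7! / (1! × 3! × 1! × 1! × 1!) = 840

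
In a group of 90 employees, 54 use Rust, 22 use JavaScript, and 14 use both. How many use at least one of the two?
|A∪B| = |A| + |B| - |A∩B| = 54 + 22 - 14 = 62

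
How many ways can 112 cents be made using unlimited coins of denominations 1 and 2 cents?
Coefficient of x^112 in 1/(1-x^1) · 1/(1-x^2). Use j coins of 2 for j = 0..⌊112/2⌋ = 56, the rest in 1s: 56 + 1 = 57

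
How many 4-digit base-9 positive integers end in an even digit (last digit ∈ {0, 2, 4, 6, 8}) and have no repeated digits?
Last∈{0,2,4,6,8}. Last=0: 336. Last nonzero: 4×7×P(7,2) = 1176. Total = 1512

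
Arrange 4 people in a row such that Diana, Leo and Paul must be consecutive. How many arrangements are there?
Treat the 3 as one block: (4-3+1)! × 3! = 2 × 6 = 12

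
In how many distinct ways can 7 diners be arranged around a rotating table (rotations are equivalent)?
Circular: fix one position, arrange the rest. (7-1)! = 720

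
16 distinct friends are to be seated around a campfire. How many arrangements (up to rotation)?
Circular: fix one position, arrange the rest. (16-1)! = 1307674368000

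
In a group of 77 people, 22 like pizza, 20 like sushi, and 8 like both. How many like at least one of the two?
|A∪B| = |A| + |B| - |A∩B| = 22 + 20 - 8 = 34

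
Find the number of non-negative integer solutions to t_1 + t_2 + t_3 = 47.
C(47+3-1, 3-1) = C(49, 2) = 1176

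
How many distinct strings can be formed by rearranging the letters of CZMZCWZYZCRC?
12! / (4! × 1! × 4! × 1! × 1! × 1!) = 831600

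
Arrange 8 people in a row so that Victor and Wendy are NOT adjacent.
Total - adjacent = 8! - (8-1)!×2 = 40320 - 10080 = 30240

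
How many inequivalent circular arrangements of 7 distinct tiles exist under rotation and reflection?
(7-1)!/2 = 720/2 = 360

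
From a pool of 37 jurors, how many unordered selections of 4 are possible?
C(37,4) = 37!/(4!×33!) = 66045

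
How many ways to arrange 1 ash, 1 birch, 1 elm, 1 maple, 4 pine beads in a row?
8! / (1! × 1! × 1! × 1! × 4!) = 1680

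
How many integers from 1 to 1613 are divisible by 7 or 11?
⌊1613/7⌋ + ⌊1613/11⌋ - ⌊1613/77⌋ = 230 + 146 - 20 = 356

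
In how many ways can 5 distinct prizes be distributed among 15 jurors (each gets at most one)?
P(15,5) = 15!/(15-5)! = 360360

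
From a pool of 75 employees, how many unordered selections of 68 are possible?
C(75,68) = 75!/(68!×7!) = 1984829850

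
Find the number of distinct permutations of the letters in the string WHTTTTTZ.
8! / (1! × 5! × 1! × 1!) = 336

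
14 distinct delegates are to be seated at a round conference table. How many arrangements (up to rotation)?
Circular: fix one position, arrange the rest. (14-1)! = 6227020800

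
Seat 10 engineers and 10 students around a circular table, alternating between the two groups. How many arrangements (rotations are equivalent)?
Fix one of the engineers: (10-1)! ways for the remaining engineers, × 10! ways for the students = 362880 × 3628800 = 1316818944000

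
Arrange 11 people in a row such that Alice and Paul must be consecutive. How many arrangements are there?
Treat the 2 as one block: (11-2+1)! × 2! = 3628800 × 2 = 7257600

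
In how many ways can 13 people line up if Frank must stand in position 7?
Fix one position: (13-1)! = 479001600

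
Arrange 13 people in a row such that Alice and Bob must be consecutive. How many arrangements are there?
Treat the 2 as one block: (13-2+1)! × 2! = 479001600 × 2 = 958003200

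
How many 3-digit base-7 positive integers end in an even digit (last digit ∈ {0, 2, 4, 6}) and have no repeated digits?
Last∈{0,2,4,6}. Last=0: 30. Last nonzero: 3×5×P(5,1) = 75. Total = 105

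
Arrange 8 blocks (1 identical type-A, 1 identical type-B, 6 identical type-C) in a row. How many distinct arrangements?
8! / (1! × 1! × 6!) = 56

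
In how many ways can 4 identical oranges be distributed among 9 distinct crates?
C(4+9-1, 9-1) = C(12, 8) = 495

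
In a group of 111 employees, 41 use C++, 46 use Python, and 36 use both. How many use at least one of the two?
|A∪B| = |A| + |B| - |A∩B| = 41 + 46 - 36 = 51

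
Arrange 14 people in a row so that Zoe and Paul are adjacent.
Treat as block: (14-1)! × 2! = 6227020800 × 2 = 12454041600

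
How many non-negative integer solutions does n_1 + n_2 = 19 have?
C(19+2-1, 2-1) = C(20, 1) = 20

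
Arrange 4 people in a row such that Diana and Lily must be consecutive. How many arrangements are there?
Treat the 2 as one block: (4-2+1)! × 2! = 6 × 2 = 12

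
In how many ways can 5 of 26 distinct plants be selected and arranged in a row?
P(26,5) = 26!/(26-5)! = 7893600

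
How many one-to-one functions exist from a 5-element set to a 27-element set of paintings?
P(27,5) = 27!/(27-5)! = 9687600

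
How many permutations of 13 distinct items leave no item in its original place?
!13 = Σ_{j=0}^{13} (-1)^j·13!/j! = 6227020800 - 6227020800 + 3113510400 - 1037836800 + 259459200 - 51891840 + 8648640 - 1235520 + 154440 - 17160 + 1716 - 156 + 13 - 1 = 2290792932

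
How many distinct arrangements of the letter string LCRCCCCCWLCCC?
13! / (1! × 9! × 2! × 1!) = 8580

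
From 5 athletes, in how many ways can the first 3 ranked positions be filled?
P(5,3) = 5!/(5-3)! = 60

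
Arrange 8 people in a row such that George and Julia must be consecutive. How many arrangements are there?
Treat the 2 as one block: (8-2+1)! × 2! = 5040 × 2 = 10080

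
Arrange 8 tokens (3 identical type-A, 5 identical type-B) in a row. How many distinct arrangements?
8! / (3! × 5!) = 56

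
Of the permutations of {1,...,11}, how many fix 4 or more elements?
Exactly j fixed points: C(11,j)·!(11-j); sum over j ≥ 4 (derangement numbers via !m = (m-1)·(!(m-1) + !(m-2)): !0..!7 = 1, 0, 1, 2, 9, 44, 265, 1854). Σ_{j=4}^{11} C(11,j)·!(11-j) = C(11,4)·!7 + C(11,5)·!6 + C(11,6)·!5 + C(11,7)·!4 + C(11,8)·!3 + C(11,9)·!2 + C(11,10)·!1 + C(11,11)·!0 = 330·1854 + 462·265 + 462·44 + 330·9 + 165·2 + 55·1 + 11·0 + 1·1 = 757934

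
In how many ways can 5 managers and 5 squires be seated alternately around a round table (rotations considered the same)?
Fix one of the managers: (5-1)! ways for the remaining managers, × 5! ways for the squires = 24 × 120 = 2880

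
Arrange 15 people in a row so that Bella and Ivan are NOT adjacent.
Total - adjacent = 15! - (15-1)!×2 = 1307674368000 - 174356582400 = 1133317785600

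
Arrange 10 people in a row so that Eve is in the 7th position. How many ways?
Fix one position: (10-1)! = 362880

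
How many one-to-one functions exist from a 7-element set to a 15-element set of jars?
P(15,7) = 15!/(15-7)! = 32432400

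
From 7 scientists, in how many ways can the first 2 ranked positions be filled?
P(7,2) = 7!/(7-2)! = 42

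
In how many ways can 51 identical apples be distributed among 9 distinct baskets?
C(51+9-1, 9-1) = C(59, 8) = 2217471399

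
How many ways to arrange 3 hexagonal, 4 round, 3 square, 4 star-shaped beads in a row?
14! / (3! × 4! × 3! × 4!) = 4204200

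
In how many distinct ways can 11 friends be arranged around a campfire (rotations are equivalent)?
Circular: fix one position, arrange the rest. (11-1)! = 3628800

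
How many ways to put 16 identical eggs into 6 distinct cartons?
C(16+6-1, 6-1) = C(21, 5) = 20349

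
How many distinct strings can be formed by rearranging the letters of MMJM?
4! / (1! × 3!) = 4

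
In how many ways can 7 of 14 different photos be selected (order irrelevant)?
C(14,7) = 14!/(7!×7!) = 3432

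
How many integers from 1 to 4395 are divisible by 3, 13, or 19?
⌊4395/3⌋+⌊4395/13⌋+⌊4395/19⌋ - ⌊4395/39⌋-⌊4395/57⌋-⌊4395/247⌋ + ⌊4395/741⌋ = 1465+338+231 - 112-77-17 + 5 = 1833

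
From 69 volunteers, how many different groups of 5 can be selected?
C(69,5) = 69!/(5!×64!) = 11238513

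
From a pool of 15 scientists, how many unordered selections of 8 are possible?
C(15,8) = 15!/(8!×7!) = 6435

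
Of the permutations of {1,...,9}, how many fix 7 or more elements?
Exactly j fixed points: C(9,j)·!(9-j); sum over j ≥ 7 (derangement numbers via !m = (m-1)·(!(m-1) + !(m-2)): !0..!2 = 1, 0, 1). Σ_{j=7}^{9} C(9,j)·!(9-j) = C(9,7)·!2 + C(9,8)·!1 + C(9,9)·!0 = 36·1 + 9·0 + 1·1 = 37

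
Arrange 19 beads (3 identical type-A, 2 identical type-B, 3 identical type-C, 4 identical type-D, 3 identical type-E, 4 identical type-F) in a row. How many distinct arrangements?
19! / (3! × 2! × 3! × 4! × 3! × 4!) = 488864376000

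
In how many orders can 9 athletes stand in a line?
9! = 362880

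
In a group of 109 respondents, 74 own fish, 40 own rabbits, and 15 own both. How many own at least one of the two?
|A∪B| = |A| + |B| - |A∩B| = 74 + 40 - 15 = 99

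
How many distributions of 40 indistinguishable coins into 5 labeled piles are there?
C(40+5-1, 5-1) = C(44, 4) = 135751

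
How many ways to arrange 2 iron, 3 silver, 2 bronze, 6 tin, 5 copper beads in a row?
18! / (2! × 3! × 2! × 6! × 5!) = 3087564480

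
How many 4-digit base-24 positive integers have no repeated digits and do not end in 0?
Last digit: 23 nonzero choices. First digit: 22 (nonzero, ≠last). Middle 2: P(22,2) = 462. Total = 233772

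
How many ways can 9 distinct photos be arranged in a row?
9! = 362880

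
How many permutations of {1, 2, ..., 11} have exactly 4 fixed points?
Choose the 4 fixed points C(11,4) = 330, derange the rest: !7 = Σ_{j=0}^{7} (-1)^j·7!/j! = 5040 - 5040 + 2520 - 840 + 210 - 42 + 7 - 1 = 1854. Product = 330 × 1854 = 611820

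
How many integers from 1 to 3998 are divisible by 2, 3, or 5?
⌊3998/2⌋+⌊3998/3⌋+⌊3998/5⌋ - ⌊3998/6⌋-⌊3998/10⌋-⌊3998/15⌋ + ⌊3998/30⌋ = 1999+1332+799 - 666-399-266 + 133 = 2932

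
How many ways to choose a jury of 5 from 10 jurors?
C(10,5) = 10!/(5!×5!) = 252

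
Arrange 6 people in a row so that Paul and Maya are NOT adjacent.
Total - adjacent = 6! - (6-1)!×2 = 720 - 240 = 480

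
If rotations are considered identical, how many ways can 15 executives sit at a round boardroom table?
Circular: fix one position, arrange the rest. (15-1)! = 87178291200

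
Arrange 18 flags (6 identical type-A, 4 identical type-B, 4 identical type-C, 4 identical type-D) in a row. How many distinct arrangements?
18! / (6! × 4! × 4! × 4!) = 643242600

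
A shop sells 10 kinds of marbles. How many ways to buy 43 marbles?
C(43+10-1, 10-1) = C(52, 9) = 3679075400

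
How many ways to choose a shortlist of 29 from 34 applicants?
C(34,29) = 34!/(29!×5!) = 278256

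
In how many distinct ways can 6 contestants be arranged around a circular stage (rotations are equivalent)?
Circular: fix one position, arrange the rest. (6-1)! = 120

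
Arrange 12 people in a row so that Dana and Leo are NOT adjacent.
Total - adjacent = 12! - (12-1)!×2 = 479001600 - 79833600 = 399168000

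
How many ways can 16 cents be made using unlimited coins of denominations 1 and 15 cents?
Coefficient of x^16 in 1/(1-x^1) · 1/(1-x^15). Use j coins of 15 for j = 0..⌊16/15⌋ = 1, the rest in 1s: 1 + 1 = 2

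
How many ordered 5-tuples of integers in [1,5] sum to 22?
Coefficient of x^22 in (x + x² + ... + x^5)^5. By inclusion-exclusion on dice exceeding 5: Σ_j (-1)^j C(5,j)·C(22-1-5j, 4) = C(5,0)·C(21,4) - C(5,1)·C(16,4) + C(5,2)·C(11,4) - C(5,3)·C(6,4) = 1·5985 - 5·1820 + 10·330 - 10·15 = 35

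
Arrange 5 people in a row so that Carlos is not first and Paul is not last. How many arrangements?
By inclusion-exclusion: 5! - 2×(5-1)! + (5-2)! = 120 - 48 + 6 = 78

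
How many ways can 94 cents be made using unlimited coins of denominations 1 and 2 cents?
Coefficient of x^94 in 1/(1-x^1) · 1/(1-x^2). Use j coins of 2 for j = 0..⌊94/2⌋ = 47, the rest in 1s: 47 + 1 = 48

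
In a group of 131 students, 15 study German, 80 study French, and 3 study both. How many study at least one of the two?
|A∪B| = |A| + |B| - |A∩B| = 15 + 80 - 3 = 92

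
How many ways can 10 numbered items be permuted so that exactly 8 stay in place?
Choose the 8 fixed points C(10,8) = 45, derange the rest: !2 = Σ_{j=0}^{2} (-1)^j·2!/j! = 2 - 2 + 1 = 1. Product = 45 × 1 = 45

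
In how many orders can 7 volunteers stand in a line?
7! = 5040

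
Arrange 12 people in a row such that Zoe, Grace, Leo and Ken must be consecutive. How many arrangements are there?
Treat the 4 as one block: (12-4+1)! × 4! = 362880 × 24 = 8709120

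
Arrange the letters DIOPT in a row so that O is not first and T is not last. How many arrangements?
By inclusion-exclusion: 5! - 2×(5-1)! + (5-2)! = 120 - 48 + 6 = 78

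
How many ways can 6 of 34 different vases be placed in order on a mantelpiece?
P(34,6) = 34!/(34-6)! = 968330880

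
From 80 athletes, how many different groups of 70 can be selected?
C(80,70) = 80!/(70!×10!) = 1646492110120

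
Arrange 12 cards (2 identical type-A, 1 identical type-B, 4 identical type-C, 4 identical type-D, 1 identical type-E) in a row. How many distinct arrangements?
12! / (2! × 1! × 4! × 4! × 1!) = 415800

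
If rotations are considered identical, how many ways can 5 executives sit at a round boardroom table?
Circular: fix one position, arrange the rest. (5-1)! = 24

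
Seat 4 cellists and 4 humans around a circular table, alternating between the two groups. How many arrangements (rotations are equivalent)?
Fix one of the cellists: (4-1)! ways for the remaining cellists, × 4! ways for the humans = 6 × 24 = 144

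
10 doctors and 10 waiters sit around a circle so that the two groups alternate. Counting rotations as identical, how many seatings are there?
Fix one of the doctors: (10-1)! ways for the remaining doctors, × 10! ways for the waiters = 362880 × 3628800 = 1316818944000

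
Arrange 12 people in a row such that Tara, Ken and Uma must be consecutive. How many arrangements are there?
Treat the 3 as one block: (12-3+1)! × 3! = 3628800 × 6 = 21772800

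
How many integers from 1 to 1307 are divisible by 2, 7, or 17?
⌊1307/2⌋+⌊1307/7⌋+⌊1307/17⌋ - ⌊1307/14⌋-⌊1307/34⌋-⌊1307/119⌋ + ⌊1307/238⌋ = 653+186+76 - 93-38-10 + 5 = 779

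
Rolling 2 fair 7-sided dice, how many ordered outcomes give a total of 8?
Coefficient of x^8 in (x + x² + ... + x^7)^2. By inclusion-exclusion on dice exceeding 7: Σ_j (-1)^j C(2,j)·C(8-1-7j, 1) = C(2,0)·C(7,1) = 1·7 = 7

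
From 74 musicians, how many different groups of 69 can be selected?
C(74,69) = 74!/(69!×5!) = 16108764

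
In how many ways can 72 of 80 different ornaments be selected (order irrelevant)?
C(80,72) = 80!/(72!×8!) = 28987537150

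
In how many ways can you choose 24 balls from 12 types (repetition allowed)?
C(24+12-1, 12-1) = C(35, 11) = 417225900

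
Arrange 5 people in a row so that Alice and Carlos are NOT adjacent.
Total - adjacent = 5! - (5-1)!×2 = 120 - 48 = 72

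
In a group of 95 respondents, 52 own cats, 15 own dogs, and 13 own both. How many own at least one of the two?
|A∪B| = |A| + |B| - |A∩B| = 52 + 15 - 13 = 54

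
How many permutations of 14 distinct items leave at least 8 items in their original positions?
Exactly j fixed points: C(14,j)·!(14-j); sum over j ≥ 8 (derangement numbers via !m = (m-1)·(!(m-1) + !(m-2)): !0..!6 = 1, 0, 1, 2, 9, 44, 265). Σ_{j=8}^{14} C(14,j)·!(14-j) = C(14,8)·!6 + C(14,9)·!5 + C(14,10)·!4 + C(14,11)·!3 + C(14,12)·!2 + C(14,13)·!1 + C(14,14)·!0 = 3003·265 + 2002·44 + 1001·9 + 364·2 + 91·1 + 14·0 + 1·1 = 893712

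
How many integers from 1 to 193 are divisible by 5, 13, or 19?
⌊193/5⌋+⌊193/13⌋+⌊193/19⌋ - ⌊193/65⌋-⌊193/95⌋-⌊193/247⌋ + ⌊193/1235⌋ = 38+14+10 - 2-2-0 + 0 = 58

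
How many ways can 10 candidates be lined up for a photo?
10! = 3628800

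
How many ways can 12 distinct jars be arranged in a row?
12! = 479001600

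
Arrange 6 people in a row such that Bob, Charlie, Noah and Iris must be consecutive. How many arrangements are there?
Treat the 4 as one block: (6-4+1)! × 4! = 6 × 24 = 144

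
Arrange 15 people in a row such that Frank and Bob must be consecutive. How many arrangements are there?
Treat the 2 as one block: (15-2+1)! × 2! = 87178291200 × 2 = 174356582400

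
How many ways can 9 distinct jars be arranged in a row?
9! = 362880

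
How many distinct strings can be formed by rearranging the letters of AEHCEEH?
7! / (2! × 1! × 1! × 3!) = 420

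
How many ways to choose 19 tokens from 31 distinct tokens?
C(31,19) = 31!/(19!×12!) = 141120525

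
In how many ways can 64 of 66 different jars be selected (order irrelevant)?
C(66,64) = 66!/(64!×2!) = 2145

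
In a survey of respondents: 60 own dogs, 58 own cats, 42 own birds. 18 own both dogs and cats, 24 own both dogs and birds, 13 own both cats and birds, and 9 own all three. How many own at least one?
|A∪B∪C| = 60+58+42-18-24-13+9 = 114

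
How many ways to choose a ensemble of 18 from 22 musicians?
C(22,18) = 22!/(18!×4!) = 7315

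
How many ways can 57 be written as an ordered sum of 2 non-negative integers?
C(57+2-1, 2-1) = C(58, 1) = 58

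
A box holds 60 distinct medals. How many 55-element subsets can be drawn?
C(60,55) = 60!/(55!×5!) = 5461512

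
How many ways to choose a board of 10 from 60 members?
C(60,10) = 60!/(10!×50!) = 75394027566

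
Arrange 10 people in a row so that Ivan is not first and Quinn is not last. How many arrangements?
By inclusion-exclusion: 10! - 2×(10-1)! + (10-2)! = 3628800 - 725760 + 40320 = 2943360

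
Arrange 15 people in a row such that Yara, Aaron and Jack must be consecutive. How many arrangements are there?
Treat the 3 as one block: (15-3+1)! × 3! = 6227020800 × 6 = 37362124800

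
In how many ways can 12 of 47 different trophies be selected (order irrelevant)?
C(47,12) = 47!/(12!×35!) = 52251400851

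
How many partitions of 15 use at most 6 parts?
By conjugation, equals partitions of 15 into parts ≤ 6. Let r_j(i) = number of partitions of i into parts ≤ j, for i = 0..15. r_1(i) = 1 for all i; r_j(i) = r_{j-1}(i) + r_j(i-j). Rows j = 2..6: ≤2: 1 1 2 2 3 3 4 4 5 5 6 6 7 7 8 8; ≤3: 1 1 2 3 4 5 7 8 10 12 14 16 19 21 24 27; ≤4: 1 1 2 3 5 6 9 11 15 18 23 27 34 39 47 54; ≤5: 1 1 2 3 5 7 10 13 18 23 30 37 47 57 70 84; ≤6: 1 1 2 3 5 7 11 14 20 26 35 44 58 71 90 110. r_6(15) = 110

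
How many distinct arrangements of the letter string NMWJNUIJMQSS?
12! / (2! × 1! × 2! × 2! × 1! × 2! × 1! × 1!) = 29937600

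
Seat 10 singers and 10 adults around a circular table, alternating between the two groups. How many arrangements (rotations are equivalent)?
Fix one of the singers: (10-1)! ways for the remaining singers, × 10! ways for the adults = 362880 × 3628800 = 1316818944000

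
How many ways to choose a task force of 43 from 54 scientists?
C(54,43) = 54!/(43!×11!) = 95722852680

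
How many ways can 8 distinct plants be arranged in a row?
8! = 40320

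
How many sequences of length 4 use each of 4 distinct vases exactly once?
4! = 24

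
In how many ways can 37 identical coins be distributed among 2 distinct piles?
C(37+2-1, 2-1) = C(38, 1) = 38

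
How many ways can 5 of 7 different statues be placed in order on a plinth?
P(7,5) = 7!/(7-5)! = 2520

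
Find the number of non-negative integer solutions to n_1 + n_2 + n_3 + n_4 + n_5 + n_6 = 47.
C(47+6-1, 6-1) = C(52, 5) = 2598960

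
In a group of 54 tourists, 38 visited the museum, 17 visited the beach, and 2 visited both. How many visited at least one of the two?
|A∪B| = |A| + |B| - |A∩B| = 38 + 17 - 2 = 53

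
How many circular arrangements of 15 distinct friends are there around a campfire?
Circular: fix one position, arrange the rest. (15-1)! = 87178291200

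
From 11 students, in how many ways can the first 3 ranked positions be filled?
P(11,3) = 11!/(11-3)! = 990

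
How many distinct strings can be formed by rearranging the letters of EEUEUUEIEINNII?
14! / (2! × 5! × 4! × 3!) = 2522520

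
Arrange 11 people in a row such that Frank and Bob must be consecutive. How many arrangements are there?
Treat the 2 as one block: (11-2+1)! × 2! = 3628800 × 2 = 7257600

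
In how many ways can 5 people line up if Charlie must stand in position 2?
Fix one position: (5-1)! = 24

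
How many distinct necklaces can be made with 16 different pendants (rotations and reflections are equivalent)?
(16-1)!/2 = 1307674368000/2 = 653837184000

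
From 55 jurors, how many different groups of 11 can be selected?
C(55,11) = 55!/(11!×44!) = 119653565850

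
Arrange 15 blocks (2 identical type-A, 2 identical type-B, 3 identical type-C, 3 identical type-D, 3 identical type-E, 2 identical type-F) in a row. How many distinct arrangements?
15! / (2! × 2! × 3! × 3! × 3! × 2!) = 756756000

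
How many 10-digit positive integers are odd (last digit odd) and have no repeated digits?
Last∈{1,3,5,7,9}. Last=0: 0. Last nonzero: 5×8×P(8,8) = 1612800. Total = 1612800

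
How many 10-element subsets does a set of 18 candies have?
C(18,10) = 18!/(10!×8!) = 43758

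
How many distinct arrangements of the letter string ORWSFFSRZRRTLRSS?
16! / (1! × 1! × 1! × 1! × 5! × 1! × 2! × 4!) = 3632428800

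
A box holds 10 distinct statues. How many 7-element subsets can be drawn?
C(10,7) = 10!/(7!×3!) = 120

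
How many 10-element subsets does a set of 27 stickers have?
C(27,10) = 27!/(10!×17!) = 8436285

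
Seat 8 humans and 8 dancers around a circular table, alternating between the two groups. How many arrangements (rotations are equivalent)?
Fix one of the humans: (8-1)! ways for the remaining humans, × 8! ways for the dancers = 5040 × 40320 = 203212800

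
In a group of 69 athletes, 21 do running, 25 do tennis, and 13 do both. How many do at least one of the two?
|A∪B| = |A| + |B| - |A∩B| = 21 + 25 - 13 = 33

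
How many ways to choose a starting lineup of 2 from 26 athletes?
C(26,2) = 26!/(2!×24!) = 325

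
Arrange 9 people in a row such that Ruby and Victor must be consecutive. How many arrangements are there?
Treat the 2 as one block: (9-2+1)! × 2! = 40320 × 2 = 80640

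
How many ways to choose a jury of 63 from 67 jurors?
C(67,63) = 67!/(63!×4!) = 766480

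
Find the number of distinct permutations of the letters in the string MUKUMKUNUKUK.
12! / (4! × 2! × 5! × 1!) = 83160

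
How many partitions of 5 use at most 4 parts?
By conjugation, equals partitions of 5 into parts ≤ 4. Let r_j(i) = number of partitions of i into parts ≤ j, for i = 0..5. r_1(i) = 1 for all i; r_j(i) = r_{j-1}(i) + r_j(i-j). Rows j = 2..4: ≤2: 1 1 2 2 3 3; ≤3: 1 1 2 3 4 5; ≤4: 1 1 2 3 5 6. r_4(5) = 6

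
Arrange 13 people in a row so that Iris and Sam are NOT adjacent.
Total - adjacent = 13! - (13-1)!×2 = 6227020800 - 958003200 = 5269017600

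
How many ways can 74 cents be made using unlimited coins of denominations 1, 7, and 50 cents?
Coefficient of x^74 in 1/(1-x^1) · 1/(1-x^7) · 1/(1-x^50). Case on j = number of 50-cent coins (j = 0..1); remainder r = 74 - 50j is made from {1,7} in ⌊r/7⌋+1 ways. r = 74, 24 → 11 + 4 = 15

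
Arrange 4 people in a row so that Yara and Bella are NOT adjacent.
Total - adjacent = 4! - (4-1)!×2 = 24 - 12 = 12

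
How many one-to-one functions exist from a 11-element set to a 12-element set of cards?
P(12,11) = 12!/(12-11)! = 479001600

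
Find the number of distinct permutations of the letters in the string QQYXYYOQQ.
9! / (1! × 4! × 3! × 1!) = 2520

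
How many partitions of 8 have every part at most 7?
Let r_j(i) = number of partitions of i into parts ≤ j, for i = 0..8. r_1(i) = 1 for all i; r_j(i) = r_{j-1}(i) + r_j(i-j). Rows j = 2..7: ≤2: 1 1 2 2 3 3 4 4 5; ≤3: 1 1 2 3 4 5 7 8 10; ≤4: 1 1 2 3 5 6 9 11 15; ≤5: 1 1 2 3 5 7 10 13 18; ≤6: 1 1 2 3 5 7 11 14 20; ≤7: 1 1 2 3 5 7 11 15 21. r_7(8) = 21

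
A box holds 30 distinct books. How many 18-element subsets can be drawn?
C(30,18) = 30!/(18!×12!) = 86493225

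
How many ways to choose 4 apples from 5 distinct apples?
C(5,4) = 5!/(4!×1!) = 5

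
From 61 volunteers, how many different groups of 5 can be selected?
C(61,5) = 61!/(5!×56!) = 5949147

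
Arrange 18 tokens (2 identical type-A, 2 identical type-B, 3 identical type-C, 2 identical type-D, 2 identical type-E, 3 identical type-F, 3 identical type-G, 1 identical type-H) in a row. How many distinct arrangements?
18! / (2! × 2! × 3! × 2! × 2! × 3! × 3! × 1!) = 1852538688000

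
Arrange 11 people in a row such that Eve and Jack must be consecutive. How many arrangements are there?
Treat the 2 as one block: (11-2+1)! × 2! = 3628800 × 2 = 7257600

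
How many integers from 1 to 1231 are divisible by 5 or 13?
⌊1231/5⌋ + ⌊1231/13⌋ - ⌊1231/65⌋ = 246 + 94 - 18 = 322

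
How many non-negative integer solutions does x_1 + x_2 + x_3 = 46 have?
C(46+3-1, 3-1) = C(48, 2) = 1128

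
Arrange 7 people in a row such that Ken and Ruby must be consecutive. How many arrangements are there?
Treat the 2 as one block: (7-2+1)! × 2! = 720 × 2 = 1440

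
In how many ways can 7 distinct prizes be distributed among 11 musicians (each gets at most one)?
P(11,7) = 11!/(11-7)! = 1663200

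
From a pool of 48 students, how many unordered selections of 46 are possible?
C(48,46) = 48!/(46!×2!) = 1128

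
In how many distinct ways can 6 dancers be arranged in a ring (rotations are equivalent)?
Circular: fix one position, arrange the rest. (6-1)! = 120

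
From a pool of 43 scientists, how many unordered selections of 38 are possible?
C(43,38) = 43!/(38!×5!) = 962598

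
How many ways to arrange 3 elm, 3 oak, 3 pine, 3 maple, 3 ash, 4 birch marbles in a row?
19! / (3! × 3! × 3! × 3! × 3! × 4!) = 651819168000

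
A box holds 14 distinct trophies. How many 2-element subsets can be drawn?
C(14,2) = 14!/(2!×12!) = 91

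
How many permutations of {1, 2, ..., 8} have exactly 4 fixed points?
Choose the 4 fixed points C(8,4) = 70, derange the rest: !4 = Σ_{j=0}^{4} (-1)^j·4!/j! = 24 - 24 + 12 - 4 + 1 = 9. Product = 70 × 9 = 630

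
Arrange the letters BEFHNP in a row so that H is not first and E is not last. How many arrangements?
By inclusion-exclusion: 6! - 2×(6-1)! + (6-2)! = 720 - 240 + 24 = 504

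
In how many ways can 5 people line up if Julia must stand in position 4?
Fix one position: (5-1)! = 24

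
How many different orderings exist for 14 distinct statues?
14! = 87178291200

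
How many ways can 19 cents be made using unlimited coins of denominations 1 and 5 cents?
Coefficient of x^19 in 1/(1-x^1) · 1/(1-x^5). Use j coins of 5 for j = 0..⌊19/5⌋ = 3, the rest in 1s: 3 + 1 = 4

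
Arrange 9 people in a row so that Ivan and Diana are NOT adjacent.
Total - adjacent = 9! - (9-1)!×2 = 362880 - 80640 = 282240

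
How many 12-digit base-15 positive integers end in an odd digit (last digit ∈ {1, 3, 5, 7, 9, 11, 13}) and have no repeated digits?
Last∈{1,3,5,7,9,11,13}. Last=0: 0. Last nonzero: 7×13×P(13,10) = 94443148800. Total = 94443148800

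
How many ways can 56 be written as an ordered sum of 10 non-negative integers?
C(56+10-1, 10-1) = C(65, 9) = 31966749880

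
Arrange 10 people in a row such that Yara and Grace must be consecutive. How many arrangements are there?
Treat the 2 as one block: (10-2+1)! × 2! = 362880 × 2 = 725760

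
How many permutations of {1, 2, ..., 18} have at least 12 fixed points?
Exactly j fixed points: C(18,j)·!(18-j); sum over j ≥ 12 (derangement numbers via !m = (m-1)·(!(m-1) + !(m-2)): !0..!6 = 1, 0, 1, 2, 9, 44, 265). Σ_{j=12}^{18} C(18,j)·!(18-j) = C(18,12)·!6 + C(18,13)·!5 + C(18,14)·!4 + C(18,15)·!3 + C(18,16)·!2 + C(18,17)·!1 + C(18,18)·!0 = 18564·265 + 8568·44 + 3060·9 + 816·2 + 153·1 + 18·0 + 1·1 = 5325778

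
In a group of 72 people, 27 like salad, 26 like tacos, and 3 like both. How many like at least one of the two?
|A∪B| = |A| + |B| - |A∩B| = 27 + 26 - 3 = 50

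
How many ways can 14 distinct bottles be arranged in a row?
14! = 87178291200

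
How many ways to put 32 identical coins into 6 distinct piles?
C(32+6-1, 6-1) = C(37, 5) = 435897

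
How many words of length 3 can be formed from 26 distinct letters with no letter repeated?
P(26,3) = 26!/(26-3)! = 15600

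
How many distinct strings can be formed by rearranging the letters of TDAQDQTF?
8! / (1! × 2! × 2! × 2! × 1!) = 5040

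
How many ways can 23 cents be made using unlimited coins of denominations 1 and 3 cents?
Coefficient of x^23 in 1/(1-x^1) · 1/(1-x^3). Use j coins of 3 for j = 0..⌊23/3⌋ = 7, the rest in 1s: 7 + 1 = 8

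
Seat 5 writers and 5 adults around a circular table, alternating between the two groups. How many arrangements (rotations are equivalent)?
Fix one of the writers: (5-1)! ways for the remaining writers, × 5! ways for the adults = 24 × 120 = 2880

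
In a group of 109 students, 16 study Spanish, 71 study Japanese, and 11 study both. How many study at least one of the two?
|A∪B| = |A| + |B| - |A∩B| = 16 + 71 - 11 = 76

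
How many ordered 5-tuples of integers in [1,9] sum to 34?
Coefficient of x^34 in (x + x² + ... + x^9)^5. By inclusion-exclusion on dice exceeding 9: Σ_j (-1)^j C(5,j)·C(34-1-9j, 4) = C(5,0)·C(33,4) - C(5,1)·C(24,4) + C(5,2)·C(15,4) - C(5,3)·C(6,4) = 1·40920 - 5·10626 + 10·1365 - 10·15 = 1290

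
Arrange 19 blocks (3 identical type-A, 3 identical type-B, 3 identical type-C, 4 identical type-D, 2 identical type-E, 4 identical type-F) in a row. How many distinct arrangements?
19! / (3! × 3! × 3! × 4! × 2! × 4!) = 488864376000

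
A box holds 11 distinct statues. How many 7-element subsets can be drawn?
C(11,7) = 11!/(7!×4!) = 330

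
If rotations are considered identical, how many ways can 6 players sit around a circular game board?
Circular: fix one position, arrange the rest. (6-1)! = 120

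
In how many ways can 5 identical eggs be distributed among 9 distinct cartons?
C(5+9-1, 9-1) = C(13, 8) = 1287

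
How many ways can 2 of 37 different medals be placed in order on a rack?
P(37,2) = 37!/(37-2)! = 1332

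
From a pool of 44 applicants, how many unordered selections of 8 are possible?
C(44,8) = 44!/(8!×36!) = 177232627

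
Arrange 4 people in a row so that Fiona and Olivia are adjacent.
Treat as block: (4-1)! × 2! = 6 × 2 = 12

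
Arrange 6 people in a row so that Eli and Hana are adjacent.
Treat as block: (6-1)! × 2! = 120 × 2 = 240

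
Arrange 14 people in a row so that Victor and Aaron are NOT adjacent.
Total - adjacent = 14! - (14-1)!×2 = 87178291200 - 12454041600 = 74724249600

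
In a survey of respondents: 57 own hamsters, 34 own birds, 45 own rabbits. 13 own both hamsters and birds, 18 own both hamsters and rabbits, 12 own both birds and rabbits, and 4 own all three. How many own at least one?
|A∪B∪C| = 57+34+45-13-18-12+4 = 97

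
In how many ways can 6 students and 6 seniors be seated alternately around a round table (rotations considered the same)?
Fix one of the students: (6-1)! ways for the remaining students, × 6! ways for the seniors = 120 × 720 = 86400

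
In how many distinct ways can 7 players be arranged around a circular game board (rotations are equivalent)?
Circular: fix one position, arrange the rest. (7-1)! = 720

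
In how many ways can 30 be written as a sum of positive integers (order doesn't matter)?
Pentagonal recurrence p(n) = p(n-1) + p(n-2) - p(n-5) - p(n-7) + p(n-12) + p(n-15) - ... gives p(0..29) = 1, 1, 2, 3, 5, 7, 11, 15, 22, 30, 42, 56, 77, 101, 135, 176, 231, 297, 385, 490, 627, 792, 1002, 1255, 1575, 1958, 2436, 3010, 3718, 4565. p(30) = p(29) + p(28) - p(25) - p(23) + p(18) + p(15) - p(8) - p(4) = 4565 + 3718 - 1958 - 1255 + 385 + 176 - 22 - 5 = 5604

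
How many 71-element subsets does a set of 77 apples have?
C(77,71) = 77!/(71!×6!) = 237093780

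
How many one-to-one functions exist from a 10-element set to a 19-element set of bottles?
P(19,10) = 19!/(19-10)! = 335221286400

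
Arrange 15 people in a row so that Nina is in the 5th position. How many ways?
Fix one position: (15-1)! = 87178291200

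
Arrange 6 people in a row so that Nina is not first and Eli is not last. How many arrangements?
By inclusion-exclusion: 6! - 2×(6-1)! + (6-2)! = 720 - 240 + 24 = 504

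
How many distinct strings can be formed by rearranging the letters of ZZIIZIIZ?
8! / (4! × 4!) = 70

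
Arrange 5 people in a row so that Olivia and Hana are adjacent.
Treat as block: (5-1)! × 2! = 24 × 2 = 48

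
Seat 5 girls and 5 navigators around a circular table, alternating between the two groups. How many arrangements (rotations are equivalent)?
Fix one of the girls: (5-1)! ways for the remaining girls, × 5! ways for the navigators = 24 × 120 = 2880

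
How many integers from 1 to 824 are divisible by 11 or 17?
⌊824/11⌋ + ⌊824/17⌋ - ⌊824/187⌋ = 74 + 48 - 4 = 118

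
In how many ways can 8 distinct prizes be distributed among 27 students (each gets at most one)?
P(27,8) = 27!/(27-8)! = 89513424000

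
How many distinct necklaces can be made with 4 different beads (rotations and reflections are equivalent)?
(4-1)!/2 = 6/2 = 3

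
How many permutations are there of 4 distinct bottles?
4! = 24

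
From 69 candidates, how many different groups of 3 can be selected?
C(69,3) = 69!/(3!×66!) = 52394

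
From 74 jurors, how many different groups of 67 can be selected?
C(74,67) = 74!/(67!×7!) = 1799579064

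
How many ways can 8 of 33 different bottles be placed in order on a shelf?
P(33,8) = 33!/(33-8)! = 559809169920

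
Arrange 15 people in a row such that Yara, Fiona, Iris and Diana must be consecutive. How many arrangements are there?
Treat the 4 as one block: (15-4+1)! × 4! = 479001600 × 24 = 11496038400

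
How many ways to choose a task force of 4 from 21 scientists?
C(21,4) = 21!/(4!×17!) = 5985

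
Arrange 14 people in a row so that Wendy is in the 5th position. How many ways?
Fix one position: (14-1)! = 6227020800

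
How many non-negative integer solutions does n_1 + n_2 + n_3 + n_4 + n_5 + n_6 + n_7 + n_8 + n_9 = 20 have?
C(20+9-1, 9-1) = C(28, 8) = 3108105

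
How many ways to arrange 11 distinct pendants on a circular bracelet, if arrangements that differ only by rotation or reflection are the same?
(11-1)!/2 = 3628800/2 = 1814400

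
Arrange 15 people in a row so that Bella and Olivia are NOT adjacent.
Total - adjacent = 15! - (15-1)!×2 = 1307674368000 - 174356582400 = 1133317785600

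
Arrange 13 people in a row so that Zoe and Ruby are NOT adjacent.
Total - adjacent = 13! - (13-1)!×2 = 6227020800 - 958003200 = 5269017600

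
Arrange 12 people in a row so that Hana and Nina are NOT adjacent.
Total - adjacent = 12! - (12-1)!×2 = 479001600 - 79833600 = 399168000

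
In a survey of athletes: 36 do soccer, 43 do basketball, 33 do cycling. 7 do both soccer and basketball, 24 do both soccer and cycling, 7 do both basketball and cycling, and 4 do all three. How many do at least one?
|A∪B∪C| = 36+43+33-7-24-7+4 = 78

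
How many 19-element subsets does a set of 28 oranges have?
C(28,19) = 28!/(19!×9!) = 6906900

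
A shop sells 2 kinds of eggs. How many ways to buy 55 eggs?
C(55+2-1, 2-1) = C(56, 1) = 56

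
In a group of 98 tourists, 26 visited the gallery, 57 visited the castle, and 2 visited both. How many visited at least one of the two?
|A∪B| = |A| + |B| - |A∩B| = 26 + 57 - 2 = 81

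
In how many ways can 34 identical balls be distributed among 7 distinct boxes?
C(34+7-1, 7-1) = C(40, 6) = 3838380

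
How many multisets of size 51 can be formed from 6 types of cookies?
C(51+6-1, 6-1) = C(56, 5) = 3819816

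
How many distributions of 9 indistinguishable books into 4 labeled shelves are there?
C(9+4-1, 4-1) = C(12, 3) = 220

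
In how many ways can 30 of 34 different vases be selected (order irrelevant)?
C(34,30) = 34!/(30!×4!) = 46376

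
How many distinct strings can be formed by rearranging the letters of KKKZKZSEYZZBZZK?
15! / (6! × 1! × 1! × 1! × 1! × 5!) = 15135120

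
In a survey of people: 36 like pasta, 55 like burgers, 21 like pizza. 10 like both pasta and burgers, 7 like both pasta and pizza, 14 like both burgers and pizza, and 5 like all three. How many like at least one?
|A∪B∪C| = 36+55+21-10-7-14+5 = 86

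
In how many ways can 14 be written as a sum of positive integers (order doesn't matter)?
Pentagonal recurrence p(n) = p(n-1) + p(n-2) - p(n-5) - p(n-7) + p(n-12) + p(n-15) - ... gives p(0..13) = 1, 1, 2, 3, 5, 7, 11, 15, 22, 30, 42, 56, 77, 101. p(14) = p(13) + p(12) - p(9) - p(7) + p(2) = 101 + 77 - 30 - 15 + 2 = 135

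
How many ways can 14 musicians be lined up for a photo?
14! = 87178291200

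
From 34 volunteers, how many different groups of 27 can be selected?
C(34,27) = 34!/(27!×7!) = 5379616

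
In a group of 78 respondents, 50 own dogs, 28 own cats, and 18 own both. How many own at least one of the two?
|A∪B| = |A| + |B| - |A∩B| = 50 + 28 - 18 = 60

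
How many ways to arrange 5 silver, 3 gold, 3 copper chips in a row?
11! / (5! × 3! × 3!) = 9240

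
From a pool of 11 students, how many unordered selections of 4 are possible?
C(11,4) = 11!/(4!×7!) = 330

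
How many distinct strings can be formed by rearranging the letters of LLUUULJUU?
9! / (1! × 3! × 5!) = 504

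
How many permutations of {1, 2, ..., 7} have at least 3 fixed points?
Exactly j fixed points: C(7,j)·!(7-j); sum over j ≥ 3 (derangement numbers via !m = (m-1)·(!(m-1) + !(m-2)): !0..!4 = 1, 0, 1, 2, 9). Σ_{j=3}^{7} C(7,j)·!(7-j) = C(7,3)·!4 + C(7,4)·!3 + C(7,5)·!2 + C(7,6)·!1 + C(7,7)·!0 = 35·9 + 35·2 + 21·1 + 7·0 + 1·1 = 407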